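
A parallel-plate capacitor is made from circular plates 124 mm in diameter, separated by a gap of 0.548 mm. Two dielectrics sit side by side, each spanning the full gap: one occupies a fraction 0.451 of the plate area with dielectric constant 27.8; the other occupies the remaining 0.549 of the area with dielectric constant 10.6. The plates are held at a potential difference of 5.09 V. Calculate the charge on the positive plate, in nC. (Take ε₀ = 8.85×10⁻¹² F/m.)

A = π(124/2 mm)² = 1.21×10⁻² m².
Side-by-side slabs ⇒ two capacitors in parallel, each spanning the full gap.
C₁ = κ₁ε₀A₁/d = 27.8 × 8.85×10⁻¹² × 5.45×10⁻³ / 5.48×10⁻⁴ = 2.45×10⁻⁹ F.
C₂ = κ₂ε₀A₂/d = 10.6 × 8.85×10⁻¹² × 6.63×10⁻³ / 5.48×10⁻⁴ = 1.13×10⁻⁹ F.
C = C₁ + C₂ = 3.58×10⁻⁹ F.
Q = CV = 3.58×10⁻⁹ × 5.09 = 1.82×10⁻⁸ C.

Q ≈ 18.2 nC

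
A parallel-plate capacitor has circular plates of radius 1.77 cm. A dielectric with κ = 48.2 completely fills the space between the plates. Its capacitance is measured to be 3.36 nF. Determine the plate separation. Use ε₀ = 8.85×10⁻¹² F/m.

A = π(1.77 cm)² = 9.84×10⁻⁴ m².
d = κε₀A/C = 48.2 × 8.85×10⁻¹² × 9.84×10⁻⁴ / 3.36×10⁻⁹ = 1.25×10⁻⁴ m.

d ≈ 125 μm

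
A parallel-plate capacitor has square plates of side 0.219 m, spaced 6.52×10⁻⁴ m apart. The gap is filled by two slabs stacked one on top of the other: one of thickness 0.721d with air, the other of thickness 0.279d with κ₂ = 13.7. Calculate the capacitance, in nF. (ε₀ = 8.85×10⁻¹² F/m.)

C ≈ 0.878 nF

A = (0.219 m)² = 4.80×10⁻² m².
Stacked slabs ⇒ two capacitors in series, each with the full plate area.
C₁ = κ₁ε₀A/d₁ = 1.00 × 8.85×10⁻¹² × 4.80×10⁻² / 4.70×10⁻⁴ = 9.03×10⁻¹⁰ F.
C₂ = κ₂ε₀A/d₂ = 13.7 × 8.85×10⁻¹² × 4.80×10⁻² / 1.82×10⁻⁴ = 3.20×10⁻⁸ F.
C = (1/C₁ + 1/C₂)⁻¹ = 8.78×10⁻¹⁰ F.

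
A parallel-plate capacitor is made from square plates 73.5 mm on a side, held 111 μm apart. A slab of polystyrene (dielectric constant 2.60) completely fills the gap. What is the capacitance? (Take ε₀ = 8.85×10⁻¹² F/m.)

1.12 nF

A = (73.5 mm)² = 5.40×10⁻³ m².
C = κε₀A/d = 2.60 × 8.85×10⁻¹² × 5.40×10⁻³ / 1.11×10⁻⁴ = 1.12×10⁻⁹ F.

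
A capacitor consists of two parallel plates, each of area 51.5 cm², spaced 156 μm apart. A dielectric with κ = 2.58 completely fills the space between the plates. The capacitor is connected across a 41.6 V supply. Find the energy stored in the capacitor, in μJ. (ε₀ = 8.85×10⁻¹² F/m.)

0.652 μJ

A = 51.5 cm² = 5.15×10⁻³ m².
C = κε₀A/d = 2.58 × 8.85×10⁻¹² × 5.15×10⁻³ / 1.56×10⁻⁴ = 7.54×10⁻¹⁰ F.
U = ½CV² = ½ × 7.54×10⁻¹⁰ × (41.6)² = 6.52×10⁻⁷ J.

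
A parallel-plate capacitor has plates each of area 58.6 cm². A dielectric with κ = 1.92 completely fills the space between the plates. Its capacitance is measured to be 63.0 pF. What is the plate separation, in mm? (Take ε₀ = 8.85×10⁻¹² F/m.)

A = 58.6 cm² = 5.86×10⁻³ m².
d = κε₀A/C = 1.92 × 8.85×10⁻¹² × 5.86×10⁻³ / 6.30×10⁻¹¹ = 1.58×10⁻³ m.

1.58 mm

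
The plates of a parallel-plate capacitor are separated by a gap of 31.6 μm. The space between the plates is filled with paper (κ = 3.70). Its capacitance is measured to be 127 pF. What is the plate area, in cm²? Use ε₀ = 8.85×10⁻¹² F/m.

A = Cd/(κε₀) = 1.27×10⁻¹⁰ × 3.16×10⁻⁵ / (3.70 × 8.85×10⁻¹²) = 1.23×10⁻⁴ m².

1.23 cm²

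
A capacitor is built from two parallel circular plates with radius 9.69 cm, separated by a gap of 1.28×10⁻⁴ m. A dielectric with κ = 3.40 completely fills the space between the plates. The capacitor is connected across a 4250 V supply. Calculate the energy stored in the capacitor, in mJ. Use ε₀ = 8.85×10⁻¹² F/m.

U ≈ 62.6 mJ

A = π(9.69 cm)² = 2.95×10⁻² m².
C = κε₀A/d = 3.40 × 8.85×10⁻¹² × 2.95×10⁻² / 1.28×10⁻⁴ = 6.93×10⁻⁹ F.
U = ½CV² = ½ × 6.93×10⁻⁹ × (4250)² = 6.26×10⁻² J.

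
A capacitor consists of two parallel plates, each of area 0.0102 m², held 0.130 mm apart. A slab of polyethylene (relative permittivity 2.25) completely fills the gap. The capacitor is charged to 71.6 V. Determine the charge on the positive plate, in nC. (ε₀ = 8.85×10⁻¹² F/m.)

C = κε₀A/d = 2.25 × 8.85×10⁻¹² × 1.02×10⁻² / 1.30×10⁻⁴ = 1.56×10⁻⁹ F.
Q = CV = 1.56×10⁻⁹ × 71.6 = 1.12×10⁻⁷ C.

Q ≈ 112 nC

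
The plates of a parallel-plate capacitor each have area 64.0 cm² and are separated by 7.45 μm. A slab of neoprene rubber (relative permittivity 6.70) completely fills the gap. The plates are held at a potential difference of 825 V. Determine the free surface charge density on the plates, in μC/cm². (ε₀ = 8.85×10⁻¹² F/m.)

σ ≈ 0.657 μC/cm²

A = 64.0 cm² = 6.40×10⁻³ m².
C = κε₀A/d = 6.70 × 8.85×10⁻¹² × 6.40×10⁻³ / 7.45×10⁻⁶ = 5.09×10⁻⁸ F.
σ = Q/A = CV/A = 5.09×10⁻⁸ × 825 / 6.40×10⁻³ = 6.57×10⁻³ C/m².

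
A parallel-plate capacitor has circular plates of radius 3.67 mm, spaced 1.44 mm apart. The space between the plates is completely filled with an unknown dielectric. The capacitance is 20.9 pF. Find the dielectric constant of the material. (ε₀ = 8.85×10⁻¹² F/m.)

80.4

A = π(3.67 mm)² = 4.23×10⁻⁵ m².
κ = Cd/(ε₀A) = 2.09×10⁻¹¹ × 1.44×10⁻³ / (8.85×10⁻¹² × 4.23×10⁻⁵) = 80.4.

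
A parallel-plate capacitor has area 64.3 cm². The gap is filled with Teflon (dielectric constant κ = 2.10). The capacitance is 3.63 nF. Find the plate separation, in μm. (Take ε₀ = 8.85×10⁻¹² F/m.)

A = 64.3 cm² = 6.43×10⁻³ m².
d = κε₀A/C = 2.10 × 8.85×10⁻¹² × 6.43×10⁻³ / 3.63×10⁻⁹ = 3.29×10⁻⁵ m.

d ≈ 32.9 μm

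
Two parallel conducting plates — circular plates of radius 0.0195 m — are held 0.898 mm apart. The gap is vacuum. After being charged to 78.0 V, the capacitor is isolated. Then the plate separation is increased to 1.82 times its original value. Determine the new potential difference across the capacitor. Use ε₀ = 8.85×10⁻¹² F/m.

A = π(0.0195 m)² = 1.19×10⁻³ m².
Initially C₁ = ε₀A/d = 8.85×10⁻¹² × 1.19×10⁻³ / 8.98×10⁻⁴ = 1.18×10⁻¹¹ F.
V₁ = 78.0 V.
Isolated ⇒ Q is held fixed. C₂ = 0.549 C₁ and V = Q/C, so V₂/V₁ = C₁/C₂ = 1.82.
V₂ = 1.82 × 78.0 = 1.42×10² V.

V ≈ 142 V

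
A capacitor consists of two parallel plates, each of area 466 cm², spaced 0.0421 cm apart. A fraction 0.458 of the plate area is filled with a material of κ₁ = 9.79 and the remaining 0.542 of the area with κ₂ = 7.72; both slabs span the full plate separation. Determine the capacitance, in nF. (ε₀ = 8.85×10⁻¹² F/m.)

C ≈ 8.49 nF

A = 466 cm² = 4.66×10⁻² m².
Side-by-side slabs ⇒ two capacitors in parallel, each spanning the full gap.
C₁ = κ₁ε₀A₁/d = 9.79 × 8.85×10⁻¹² × 2.13×10⁻² / 4.21×10⁻⁴ = 4.39×10⁻⁹ F.
C₂ = κ₂ε₀A₂/d = 7.72 × 8.85×10⁻¹² × 2.53×10⁻² / 4.21×10⁻⁴ = 4.10×10⁻⁹ F.
C = C₁ + C₂ = 8.49×10⁻⁹ F.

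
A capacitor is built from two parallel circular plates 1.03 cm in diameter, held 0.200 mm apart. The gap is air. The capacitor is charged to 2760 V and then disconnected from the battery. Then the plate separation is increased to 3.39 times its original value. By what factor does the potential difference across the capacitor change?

Isolated ⇒ Q is held fixed.
C₂ = 0.295 C₁ and V = Q/C, so V₂/V₁ = C₁/C₂ = 3.39.

V₂/V₁ ≈ 3.39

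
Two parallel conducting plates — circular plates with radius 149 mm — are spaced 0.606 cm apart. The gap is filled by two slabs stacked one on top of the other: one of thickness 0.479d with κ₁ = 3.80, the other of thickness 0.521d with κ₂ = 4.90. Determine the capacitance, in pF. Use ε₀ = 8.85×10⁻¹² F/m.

C ≈ 438 pF

A = π(149 mm)² = 6.97×10⁻² m².
Stacked slabs ⇒ two capacitors in series, each with the full plate area.
C₁ = κ₁ε₀A/d₁ = 3.80 × 8.85×10⁻¹² × 6.97×10⁻² / 2.90×10⁻³ = 8.08×10⁻¹⁰ F.
C₂ = κ₂ε₀A/d₂ = 4.90 × 8.85×10⁻¹² × 6.97×10⁻² / 3.16×10⁻³ = 9.58×10⁻¹⁰ F.
C = (1/C₁ + 1/C₂)⁻¹ = 4.38×10⁻¹⁰ F.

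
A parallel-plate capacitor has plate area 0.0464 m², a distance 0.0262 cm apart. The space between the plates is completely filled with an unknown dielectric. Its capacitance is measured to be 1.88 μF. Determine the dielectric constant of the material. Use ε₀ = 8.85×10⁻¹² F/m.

κ = Cd/(ε₀A) = 1.88×10⁻⁶ × 2.62×10⁻⁴ / (8.85×10⁻¹² × 4.64×10⁻²) = 1199.

κ ≈ 1199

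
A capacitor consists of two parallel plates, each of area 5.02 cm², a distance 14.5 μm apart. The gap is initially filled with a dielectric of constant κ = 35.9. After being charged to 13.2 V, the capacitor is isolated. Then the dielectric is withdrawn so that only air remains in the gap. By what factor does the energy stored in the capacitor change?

Isolated ⇒ Q is held fixed.
C₂ = 0.0279 C₁ and U = Q²/(2C), so U₂/U₁ = C₁/C₂ = 35.9.

U₂/U₁ ≈ 35.9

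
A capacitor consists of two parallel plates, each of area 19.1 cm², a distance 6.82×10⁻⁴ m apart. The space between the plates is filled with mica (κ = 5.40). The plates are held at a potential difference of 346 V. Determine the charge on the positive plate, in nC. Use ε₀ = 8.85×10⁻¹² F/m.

46.3 nC

A = 19.1 cm² = 1.91×10⁻³ m².
C = κε₀A/d = 5.40 × 8.85×10⁻¹² × 1.91×10⁻³ / 6.82×10⁻⁴ = 1.34×10⁻¹⁰ F.
Q = CV = 1.34×10⁻¹⁰ × 346 = 4.63×10⁻⁸ C.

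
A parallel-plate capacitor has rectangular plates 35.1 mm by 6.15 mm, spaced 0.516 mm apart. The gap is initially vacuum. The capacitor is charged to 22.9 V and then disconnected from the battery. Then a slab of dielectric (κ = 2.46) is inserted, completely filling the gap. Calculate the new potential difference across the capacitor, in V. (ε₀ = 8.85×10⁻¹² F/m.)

A = 35.1 × 6.15 mm² = 2.16×10⁻⁴ m².
Initially C₁ = ε₀A/d = 8.85×10⁻¹² × 2.16×10⁻⁴ / 5.16×10⁻⁴ = 3.70×10⁻¹² F.
V₁ = 22.9 V.
Isolated ⇒ Q is held fixed. C₂ = 2.46 C₁ and V = Q/C, so V₂/V₁ = C₁/C₂ = 0.407.
V₂ = 0.407 × 22.9 = 9.31 V.

V ≈ 9.31 V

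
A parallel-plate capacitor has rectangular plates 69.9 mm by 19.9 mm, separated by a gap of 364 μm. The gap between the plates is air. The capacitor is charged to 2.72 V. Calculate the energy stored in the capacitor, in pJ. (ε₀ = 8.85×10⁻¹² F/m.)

A = 69.9 × 19.9 mm² = 1.39×10⁻³ m².
C = ε₀A/d = 8.85×10⁻¹² × 1.39×10⁻³ / 3.64×10⁻⁴ = 3.38×10⁻¹¹ F.
U = ½CV² = ½ × 3.38×10⁻¹¹ × (2.72)² = 1.25×10⁻¹⁰ J.

125 pJ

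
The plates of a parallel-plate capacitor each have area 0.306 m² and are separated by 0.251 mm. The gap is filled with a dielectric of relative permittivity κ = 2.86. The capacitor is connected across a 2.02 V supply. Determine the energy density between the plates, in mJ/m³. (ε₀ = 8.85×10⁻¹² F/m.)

E = V/d = 2.02 / 2.51×10⁻⁴ = 8.05×10³ V/m.
u = ½κε₀E² = ½ × 2.86 × 8.85×10⁻¹² × (8.05×10³)² = 8.20×10⁻⁴ J/m³.

0.820 mJ/m³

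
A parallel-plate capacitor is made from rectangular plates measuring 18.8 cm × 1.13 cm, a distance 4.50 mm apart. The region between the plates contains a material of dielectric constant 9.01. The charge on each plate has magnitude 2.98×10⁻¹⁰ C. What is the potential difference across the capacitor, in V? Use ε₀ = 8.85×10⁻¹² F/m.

A = 18.8 × 1.13 cm² = 2.12×10⁻³ m².
C = κε₀A/d = 9.01 × 8.85×10⁻¹² × 2.12×10⁻³ / 4.50×10⁻³ = 3.76×10⁻¹¹ F.
V = Q/C = 2.98×10⁻¹⁰ / 3.76×10⁻¹¹ = 7.92 V.

V ≈ 7.92 V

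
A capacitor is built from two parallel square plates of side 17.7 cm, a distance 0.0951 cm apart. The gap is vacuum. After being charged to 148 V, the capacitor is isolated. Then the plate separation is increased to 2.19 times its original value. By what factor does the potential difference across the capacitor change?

V₂/V₁ ≈ 2.19

Isolated ⇒ Q is held fixed.
C₂ = 0.457 C₁ and V = Q/C, so V₂/V₁ = C₁/C₂ = 2.19.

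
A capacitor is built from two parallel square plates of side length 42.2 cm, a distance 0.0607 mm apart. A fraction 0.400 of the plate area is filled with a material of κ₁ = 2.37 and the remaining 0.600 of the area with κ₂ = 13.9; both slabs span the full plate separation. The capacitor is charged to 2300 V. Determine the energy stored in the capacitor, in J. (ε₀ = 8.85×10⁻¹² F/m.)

0.638 J

A = (42.2 cm)² = 0.178 m².
Side-by-side slabs ⇒ two capacitors in parallel, each spanning the full gap.
C₁ = κ₁ε₀A₁/d = 2.37 × 8.85×10⁻¹² × 7.12×10⁻² / 6.07×10⁻⁵ = 2.46×10⁻⁸ F.
C₂ = κ₂ε₀A₂/d = 13.9 × 8.85×10⁻¹² × 0.107 / 6.07×10⁻⁵ = 2.17×10⁻⁷ F.
C = C₁ + C₂ = 2.41×10⁻⁷ F.
U = ½CV² = ½ × 2.41×10⁻⁷ × (2300)² = 0.638 J.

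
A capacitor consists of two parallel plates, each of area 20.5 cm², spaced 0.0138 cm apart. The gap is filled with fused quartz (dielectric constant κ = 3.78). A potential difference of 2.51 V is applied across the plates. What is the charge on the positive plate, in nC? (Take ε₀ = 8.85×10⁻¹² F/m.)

A = 20.5 cm² = 2.05×10⁻³ m².
C = κε₀A/d = 3.78 × 8.85×10⁻¹² × 2.05×10⁻³ / 1.38×10⁻⁴ = 4.97×10⁻¹⁰ F.
Q = CV = 4.97×10⁻¹⁰ × 2.51 = 1.25×10⁻⁹ C.

1.25 nC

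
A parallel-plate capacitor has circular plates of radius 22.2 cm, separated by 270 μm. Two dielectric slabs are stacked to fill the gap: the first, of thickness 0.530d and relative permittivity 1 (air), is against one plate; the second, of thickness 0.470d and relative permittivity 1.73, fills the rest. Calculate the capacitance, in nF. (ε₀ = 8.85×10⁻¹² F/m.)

C ≈ 6.33 nF

A = π(22.2 cm)² = 0.155 m².
Stacked slabs ⇒ two capacitors in series, each with the full plate area.
C₁ = κ₁ε₀A/d₁ = 1.00 × 8.85×10⁻¹² × 0.155 / 1.43×10⁻⁴ = 9.58×10⁻⁹ F.
C₂ = κ₂ε₀A/d₂ = 1.73 × 8.85×10⁻¹² × 0.155 / 1.27×10⁻⁴ = 1.87×10⁻⁸ F.
C = (1/C₁ + 1/C₂)⁻¹ = 6.33×10⁻⁹ F.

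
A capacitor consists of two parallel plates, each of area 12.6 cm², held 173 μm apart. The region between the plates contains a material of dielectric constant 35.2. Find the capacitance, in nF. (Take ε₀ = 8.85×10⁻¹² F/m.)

A = 12.6 cm² = 1.26×10⁻³ m².
C = κε₀A/d = 35.2 × 8.85×10⁻¹² × 1.26×10⁻³ / 1.73×10⁻⁴ = 2.27×10⁻⁹ F.

2.27 nF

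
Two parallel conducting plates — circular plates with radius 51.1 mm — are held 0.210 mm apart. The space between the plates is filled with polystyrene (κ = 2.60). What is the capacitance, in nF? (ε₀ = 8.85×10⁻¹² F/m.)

C ≈ 0.899 nF

A = π(51.1 mm)² = 8.20×10⁻³ m².
C = κε₀A/d = 2.60 × 8.85×10⁻¹² × 8.20×10⁻³ / 2.10×10⁻⁴ = 8.99×10⁻¹⁰ F.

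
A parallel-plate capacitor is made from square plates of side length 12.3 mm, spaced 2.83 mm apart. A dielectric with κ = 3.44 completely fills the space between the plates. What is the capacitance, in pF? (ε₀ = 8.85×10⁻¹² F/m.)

A = (12.3 mm)² = 1.51×10⁻⁴ m².
C = κε₀A/d = 3.44 × 8.85×10⁻¹² × 1.51×10⁻⁴ / 2.83×10⁻³ = 1.63×10⁻¹² F.

C ≈ 1.63 pF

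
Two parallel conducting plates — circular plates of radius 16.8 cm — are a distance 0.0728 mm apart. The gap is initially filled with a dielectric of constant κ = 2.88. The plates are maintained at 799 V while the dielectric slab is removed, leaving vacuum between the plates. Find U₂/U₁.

U₂/U₁ ≈ 0.347

Battery connected ⇒ V is held fixed.
C₂ = 0.347 C₁ and U = ½CV², so U₂/U₁ = C₂/C₁ = 0.347.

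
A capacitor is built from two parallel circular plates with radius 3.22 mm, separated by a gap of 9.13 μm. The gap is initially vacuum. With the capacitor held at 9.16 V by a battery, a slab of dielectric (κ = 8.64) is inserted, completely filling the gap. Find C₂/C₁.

8.64

C = κε₀A/d scales with κ, so C₂/C₁ = κ = 8.64.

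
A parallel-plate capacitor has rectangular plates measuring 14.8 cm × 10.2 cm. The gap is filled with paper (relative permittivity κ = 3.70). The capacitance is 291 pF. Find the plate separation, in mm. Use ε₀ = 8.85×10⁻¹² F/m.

A = 14.8 × 10.2 cm² = 1.51×10⁻² m².
d = κε₀A/C = 3.70 × 8.85×10⁻¹² × 1.51×10⁻² / 2.91×10⁻¹⁰ = 1.70×10⁻³ m.

d ≈ 1.70 mm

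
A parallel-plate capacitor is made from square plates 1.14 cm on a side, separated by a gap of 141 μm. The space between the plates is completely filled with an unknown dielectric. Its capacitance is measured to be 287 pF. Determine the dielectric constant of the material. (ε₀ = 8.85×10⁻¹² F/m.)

A = (1.14 cm)² = 1.30×10⁻⁴ m².
κ = Cd/(ε₀A) = 2.87×10⁻¹⁰ × 1.41×10⁻⁴ / (8.85×10⁻¹² × 1.30×10⁻⁴) = 35.2.

35.2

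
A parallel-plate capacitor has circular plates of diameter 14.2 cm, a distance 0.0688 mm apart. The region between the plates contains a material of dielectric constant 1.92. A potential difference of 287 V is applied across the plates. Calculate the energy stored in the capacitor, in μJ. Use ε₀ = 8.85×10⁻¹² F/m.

A = π(14.2/2 cm)² = 1.58×10⁻² m².
C = κε₀A/d = 1.92 × 8.85×10⁻¹² × 1.58×10⁻² / 6.88×10⁻⁵ = 3.91×10⁻⁹ F.
U = ½CV² = ½ × 3.91×10⁻⁹ × (287)² = 1.61×10⁻⁴ J.

161 μJ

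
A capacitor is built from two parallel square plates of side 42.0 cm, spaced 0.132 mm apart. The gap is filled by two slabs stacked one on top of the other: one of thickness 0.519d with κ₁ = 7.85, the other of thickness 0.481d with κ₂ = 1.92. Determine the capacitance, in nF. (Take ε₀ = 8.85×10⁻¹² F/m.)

37.4 nF

A = (42.0 cm)² = 0.176 m².
Stacked slabs ⇒ two capacitors in series, each with the full plate area.
C₁ = κ₁ε₀A/d₁ = 7.85 × 8.85×10⁻¹² × 0.176 / 6.85×10⁻⁵ = 1.79×10⁻⁷ F.
C₂ = κ₂ε₀A/d₂ = 1.92 × 8.85×10⁻¹² × 0.176 / 6.35×10⁻⁵ = 4.72×10⁻⁸ F.
C = (1/C₁ + 1/C₂)⁻¹ = 3.74×10⁻⁸ F.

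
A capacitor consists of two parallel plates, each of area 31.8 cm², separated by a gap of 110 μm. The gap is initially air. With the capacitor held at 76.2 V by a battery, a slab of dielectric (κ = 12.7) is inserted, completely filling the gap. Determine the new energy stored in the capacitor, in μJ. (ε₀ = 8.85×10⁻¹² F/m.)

U ≈ 9.43 μJ

A = 31.8 cm² = 3.18×10⁻³ m².
Initially C₁ = ε₀A/d = 8.85×10⁻¹² × 3.18×10⁻³ / 1.10×10⁻⁴ = 2.56×10⁻¹⁰ F.
U₁ = 7.43×10⁻⁷ J.
Battery connected ⇒ V is held fixed. C₂ = 12.7 C₁ and U = ½CV², so U₂/U₁ = C₂/C₁ = 12.7.
U₂ = 12.7 × 7.43×10⁻⁷ = 9.43×10⁻⁶ J.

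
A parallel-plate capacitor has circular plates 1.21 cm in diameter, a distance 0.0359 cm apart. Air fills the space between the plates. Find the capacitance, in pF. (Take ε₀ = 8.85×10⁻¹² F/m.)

C ≈ 2.83 pF

A = π(1.21/2 cm)² = 1.15×10⁻⁴ m².
C = ε₀A/d = 8.85×10⁻¹² × 1.15×10⁻⁴ / 3.59×10⁻⁴ = 2.83×10⁻¹² F.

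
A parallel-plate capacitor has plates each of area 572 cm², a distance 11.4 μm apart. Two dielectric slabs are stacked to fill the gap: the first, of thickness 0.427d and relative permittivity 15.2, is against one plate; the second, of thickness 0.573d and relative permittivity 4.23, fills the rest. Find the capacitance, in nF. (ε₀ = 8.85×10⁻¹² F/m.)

A = 572 cm² = 5.72×10⁻² m².
Stacked slabs ⇒ two capacitors in series, each with the full plate area.
C₁ = κ₁ε₀A/d₁ = 15.2 × 8.85×10⁻¹² × 5.72×10⁻² / 4.87×10⁻⁶ = 1.58×10⁻⁶ F.
C₂ = κ₂ε₀A/d₂ = 4.23 × 8.85×10⁻¹² × 5.72×10⁻² / 6.53×10⁻⁶ = 3.28×10⁻⁷ F.
C = (1/C₁ + 1/C₂)⁻¹ = 2.72×10⁻⁷ F.

272 nF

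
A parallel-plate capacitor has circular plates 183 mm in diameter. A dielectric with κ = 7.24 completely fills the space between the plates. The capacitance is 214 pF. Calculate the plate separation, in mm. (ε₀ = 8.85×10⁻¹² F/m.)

A = π(183/2 mm)² = 2.63×10⁻² m².
d = κε₀A/C = 7.24 × 8.85×10⁻¹² × 2.63×10⁻² / 2.14×10⁻¹⁰ = 7.88×10⁻³ m.

d ≈ 7.88 mm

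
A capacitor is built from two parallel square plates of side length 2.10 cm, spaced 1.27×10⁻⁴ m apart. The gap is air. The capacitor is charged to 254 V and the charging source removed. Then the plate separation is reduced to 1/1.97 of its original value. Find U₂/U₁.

U₂/U₁ ≈ 0.508

Isolated ⇒ Q is held fixed.
C₂ = 1.97 C₁ and U = Q²/(2C), so U₂/U₁ = C₁/C₂ = 0.508.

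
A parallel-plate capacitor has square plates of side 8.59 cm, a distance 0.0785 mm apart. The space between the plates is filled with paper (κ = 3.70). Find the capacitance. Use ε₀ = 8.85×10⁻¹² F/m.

3.08 nF

A = (8.59 cm)² = 7.38×10⁻³ m².
C = κε₀A/d = 3.70 × 8.85×10⁻¹² × 7.38×10⁻³ / 7.85×10⁻⁵ = 3.08×10⁻⁹ F.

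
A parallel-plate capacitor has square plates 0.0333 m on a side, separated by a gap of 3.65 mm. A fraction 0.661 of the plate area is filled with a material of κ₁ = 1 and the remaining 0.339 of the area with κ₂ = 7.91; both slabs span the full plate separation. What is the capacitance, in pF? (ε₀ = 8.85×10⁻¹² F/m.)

C ≈ 8.99 pF

A = (0.0333 m)² = 1.11×10⁻³ m².
Side-by-side slabs ⇒ two capacitors in parallel, each spanning the full gap.
C₁ = κ₁ε₀A₁/d = 1.00 × 8.85×10⁻¹² × 7.33×10⁻⁴ / 3.65×10⁻³ = 1.78×10⁻¹² F.
C₂ = κ₂ε₀A₂/d = 7.91 × 8.85×10⁻¹² × 3.76×10⁻⁴ / 3.65×10⁻³ = 7.21×10⁻¹² F.
C = C₁ + C₂ = 8.99×10⁻¹² F.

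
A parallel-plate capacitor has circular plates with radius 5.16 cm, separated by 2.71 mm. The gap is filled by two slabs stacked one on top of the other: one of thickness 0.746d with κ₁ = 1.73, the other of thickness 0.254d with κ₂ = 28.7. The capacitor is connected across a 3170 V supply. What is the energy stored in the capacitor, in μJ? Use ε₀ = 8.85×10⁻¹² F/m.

A = π(5.16 cm)² = 8.36×10⁻³ m².
Stacked slabs ⇒ two capacitors in series, each with the full plate area.
C₁ = κ₁ε₀A/d₁ = 1.73 × 8.85×10⁻¹² × 8.36×10⁻³ / 2.02×10⁻³ = 6.33×10⁻¹¹ F.
C₂ = κ₂ε₀A/d₂ = 28.7 × 8.85×10⁻¹² × 8.36×10⁻³ / 6.88×10⁻⁴ = 3.09×10⁻⁹ F.
C = (1/C₁ + 1/C₂)⁻¹ = 6.21×10⁻¹¹ F.
U = ½CV² = ½ × 6.21×10⁻¹¹ × (3170)² = 3.12×10⁻⁴ J.

U ≈ 312 μJ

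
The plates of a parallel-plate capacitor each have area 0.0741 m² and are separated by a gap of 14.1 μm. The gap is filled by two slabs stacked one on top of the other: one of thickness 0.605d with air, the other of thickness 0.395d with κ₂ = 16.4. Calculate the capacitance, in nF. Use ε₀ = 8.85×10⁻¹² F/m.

Stacked slabs ⇒ two capacitors in series, each with the full plate area.
C₁ = κ₁ε₀A/d₁ = 1.00 × 8.85×10⁻¹² × 7.41×10⁻² / 8.53×10⁻⁶ = 7.69×10⁻⁸ F.
C₂ = κ₂ε₀A/d₂ = 16.4 × 8.85×10⁻¹² × 7.41×10⁻² / 5.57×10⁻⁶ = 1.93×10⁻⁶ F.
C = (1/C₁ + 1/C₂)⁻¹ = 7.39×10⁻⁸ F.

73.9 nF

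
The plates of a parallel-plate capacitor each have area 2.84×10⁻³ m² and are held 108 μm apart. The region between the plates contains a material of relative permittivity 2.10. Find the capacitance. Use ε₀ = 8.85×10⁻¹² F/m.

C ≈ 489 pF

C = κε₀A/d = 2.10 × 8.85×10⁻¹² × 2.84×10⁻³ / 1.08×10⁻⁴ = 4.89×10⁻¹⁰ F.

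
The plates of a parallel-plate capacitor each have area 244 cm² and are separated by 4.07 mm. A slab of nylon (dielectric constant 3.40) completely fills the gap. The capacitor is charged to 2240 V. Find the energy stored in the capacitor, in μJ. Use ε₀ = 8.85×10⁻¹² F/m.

U ≈ 453 μJ

A = 244 cm² = 2.44×10⁻² m².
C = κε₀A/d = 3.40 × 8.85×10⁻¹² × 2.44×10⁻² / 4.07×10⁻³ = 1.80×10⁻¹⁰ F.
U = ½CV² = ½ × 1.80×10⁻¹⁰ × (2240)² = 4.53×10⁻⁴ J.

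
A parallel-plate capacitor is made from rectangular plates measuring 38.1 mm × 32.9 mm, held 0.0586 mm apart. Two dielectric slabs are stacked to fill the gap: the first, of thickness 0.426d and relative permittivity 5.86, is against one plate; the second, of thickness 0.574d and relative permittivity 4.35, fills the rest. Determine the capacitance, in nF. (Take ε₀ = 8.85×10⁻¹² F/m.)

A = 38.1 × 32.9 mm² = 1.25×10⁻³ m².
Stacked slabs ⇒ two capacitors in series, each with the full plate area.
C₁ = κ₁ε₀A/d₁ = 5.86 × 8.85×10⁻¹² × 1.25×10⁻³ / 2.50×10⁻⁵ = 2.60×10⁻⁹ F.
C₂ = κ₂ε₀A/d₂ = 4.35 × 8.85×10⁻¹² × 1.25×10⁻³ / 3.36×10⁻⁵ = 1.43×10⁻⁹ F.
C = (1/C₁ + 1/C₂)⁻¹ = 9.25×10⁻¹⁰ F.

0.925 nF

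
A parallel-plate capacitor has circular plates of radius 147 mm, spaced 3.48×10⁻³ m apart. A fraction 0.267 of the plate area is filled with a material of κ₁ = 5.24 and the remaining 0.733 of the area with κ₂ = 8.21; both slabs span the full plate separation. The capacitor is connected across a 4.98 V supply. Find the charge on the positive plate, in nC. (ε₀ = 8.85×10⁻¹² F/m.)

6.38 nC

A = π(147 mm)² = 6.79×10⁻² m².
Side-by-side slabs ⇒ two capacitors in parallel, each spanning the full gap.
C₁ = κ₁ε₀A₁/d = 5.24 × 8.85×10⁻¹² × 1.81×10⁻² / 3.48×10⁻³ = 2.42×10⁻¹⁰ F.
C₂ = κ₂ε₀A₂/d = 8.21 × 8.85×10⁻¹² × 4.98×10⁻² / 3.48×10⁻³ = 1.04×10⁻⁹ F.
C = C₁ + C₂ = 1.28×10⁻⁹ F.
Q = CV = 1.28×10⁻⁹ × 4.98 = 6.38×10⁻⁹ C.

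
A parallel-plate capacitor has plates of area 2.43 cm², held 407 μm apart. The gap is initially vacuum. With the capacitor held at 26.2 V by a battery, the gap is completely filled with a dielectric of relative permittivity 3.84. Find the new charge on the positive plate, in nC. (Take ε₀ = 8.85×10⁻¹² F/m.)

A = 2.43 cm² = 2.43×10⁻⁴ m².
Initially C₁ = ε₀A/d = 8.85×10⁻¹² × 2.43×10⁻⁴ / 4.07×10⁻⁴ = 5.28×10⁻¹² F.
Q₁ = 1.38×10⁻¹⁰ C.
Battery connected ⇒ V is held fixed. C₂ = 3.84 C₁ and Q = CV, so Q₂/Q₁ = C₂/C₁ = 3.84.
Q₂ = 3.84 × 1.38×10⁻¹⁰ = 5.32×10⁻¹⁰ C.

0.532 nC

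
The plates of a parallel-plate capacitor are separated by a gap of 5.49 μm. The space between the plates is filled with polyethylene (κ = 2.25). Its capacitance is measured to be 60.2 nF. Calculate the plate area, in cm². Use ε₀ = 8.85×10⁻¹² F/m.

A ≈ 166 cm²

A = Cd/(κε₀) = 6.02×10⁻⁸ × 5.49×10⁻⁶ / (2.25 × 8.85×10⁻¹²) = 1.66×10⁻² m².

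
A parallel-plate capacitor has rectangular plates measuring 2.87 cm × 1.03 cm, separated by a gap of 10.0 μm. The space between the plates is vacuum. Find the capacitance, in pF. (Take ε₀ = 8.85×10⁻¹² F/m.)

A = 2.87 × 1.03 cm² = 2.96×10⁻⁴ m².
C = ε₀A/d = 8.85×10⁻¹² × 2.96×10⁻⁴ / 1.00×10⁻⁵ = 2.62×10⁻¹⁰ F.

C ≈ 262 pF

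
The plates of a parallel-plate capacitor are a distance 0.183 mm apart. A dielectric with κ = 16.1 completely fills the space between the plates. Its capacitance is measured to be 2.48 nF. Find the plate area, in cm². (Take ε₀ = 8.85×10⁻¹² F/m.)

31.9 cm²

A = Cd/(κε₀) = 2.48×10⁻⁹ × 1.83×10⁻⁴ / (16.1 × 8.85×10⁻¹²) = 3.19×10⁻³ m².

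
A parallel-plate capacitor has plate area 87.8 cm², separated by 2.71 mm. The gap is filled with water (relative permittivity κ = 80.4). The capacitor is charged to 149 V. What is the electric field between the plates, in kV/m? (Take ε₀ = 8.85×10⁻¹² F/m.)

55.0 kV/m

E = V/d = 149 / 2.71×10⁻³ = 5.50×10⁴ V/m.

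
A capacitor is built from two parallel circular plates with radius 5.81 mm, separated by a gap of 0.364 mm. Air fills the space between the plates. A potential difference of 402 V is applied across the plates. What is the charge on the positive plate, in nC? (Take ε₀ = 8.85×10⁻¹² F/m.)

A = π(5.81 mm)² = 1.06×10⁻⁴ m².
C = ε₀A/d = 8.85×10⁻¹² × 1.06×10⁻⁴ / 3.64×10⁻⁴ = 2.58×10⁻¹² F.
Q = CV = 2.58×10⁻¹² × 402 = 1.04×10⁻⁹ C.

Q ≈ 1.04 nC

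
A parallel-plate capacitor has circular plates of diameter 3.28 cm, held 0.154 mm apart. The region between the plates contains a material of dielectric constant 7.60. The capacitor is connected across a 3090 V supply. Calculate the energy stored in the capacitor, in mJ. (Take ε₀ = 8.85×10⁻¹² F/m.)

U ≈ 1.76 mJ

A = π(3.28/2 cm)² = 8.45×10⁻⁴ m².
C = κε₀A/d = 7.60 × 8.85×10⁻¹² × 8.45×10⁻⁴ / 1.54×10⁻⁴ = 3.69×10⁻¹⁰ F.
U = ½CV² = ½ × 3.69×10⁻¹⁰ × (3090)² = 1.76×10⁻³ J.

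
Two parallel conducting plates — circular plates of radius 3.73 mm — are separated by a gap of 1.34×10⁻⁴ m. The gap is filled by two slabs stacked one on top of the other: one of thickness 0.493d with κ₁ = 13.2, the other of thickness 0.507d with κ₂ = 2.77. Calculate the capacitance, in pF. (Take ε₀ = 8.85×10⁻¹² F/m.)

C ≈ 13.1 pF

A = π(3.73 mm)² = 4.37×10⁻⁵ m².
Stacked slabs ⇒ two capacitors in series, each with the full plate area.
C₁ = κ₁ε₀A/d₁ = 13.2 × 8.85×10⁻¹² × 4.37×10⁻⁵ / 6.61×10⁻⁵ = 7.73×10⁻¹¹ F.
C₂ = κ₂ε₀A/d₂ = 2.77 × 8.85×10⁻¹² × 4.37×10⁻⁵ / 6.79×10⁻⁵ = 1.58×10⁻¹¹ F.
C = (1/C₁ + 1/C₂)⁻¹ = 1.31×10⁻¹¹ F.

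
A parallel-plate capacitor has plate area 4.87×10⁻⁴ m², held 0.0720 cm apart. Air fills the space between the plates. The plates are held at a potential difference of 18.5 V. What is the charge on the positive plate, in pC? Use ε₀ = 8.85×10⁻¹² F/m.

111 pC

C = ε₀A/d = 8.85×10⁻¹² × 4.87×10⁻⁴ / 7.20×10⁻⁴ = 5.99×10⁻¹² F.
Q = CV = 5.99×10⁻¹² × 18.5 = 1.11×10⁻¹⁰ C.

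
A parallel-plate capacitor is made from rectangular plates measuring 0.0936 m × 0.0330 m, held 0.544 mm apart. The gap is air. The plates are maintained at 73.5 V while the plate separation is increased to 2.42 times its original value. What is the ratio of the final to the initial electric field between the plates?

Battery connected ⇒ V is held fixed.
E = V/d, so E₂/E₁ = d₁/d₂ = 0.413.

E₂/E₁ ≈ 0.413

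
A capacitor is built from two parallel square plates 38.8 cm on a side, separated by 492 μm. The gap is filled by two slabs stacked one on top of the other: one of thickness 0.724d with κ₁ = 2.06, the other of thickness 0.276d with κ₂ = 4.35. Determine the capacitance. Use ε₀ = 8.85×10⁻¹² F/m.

C ≈ 6.53 nF

A = (38.8 cm)² = 0.151 m².
Stacked slabs ⇒ two capacitors in series, each with the full plate area.
C₁ = κ₁ε₀A/d₁ = 2.06 × 8.85×10⁻¹² × 0.151 / 3.56×10⁻⁴ = 7.70×10⁻⁹ F.
C₂ = κ₂ε₀A/d₂ = 4.35 × 8.85×10⁻¹² × 0.151 / 1.36×10⁻⁴ = 4.27×10⁻⁸ F.
C = (1/C₁ + 1/C₂)⁻¹ = 6.53×10⁻⁹ F.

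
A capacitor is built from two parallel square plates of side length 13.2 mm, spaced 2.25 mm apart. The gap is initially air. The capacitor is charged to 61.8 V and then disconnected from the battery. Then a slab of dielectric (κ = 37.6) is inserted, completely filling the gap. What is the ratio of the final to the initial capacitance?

37.6

C = κε₀A/d scales with κ, so C₂/C₁ = κ = 37.6.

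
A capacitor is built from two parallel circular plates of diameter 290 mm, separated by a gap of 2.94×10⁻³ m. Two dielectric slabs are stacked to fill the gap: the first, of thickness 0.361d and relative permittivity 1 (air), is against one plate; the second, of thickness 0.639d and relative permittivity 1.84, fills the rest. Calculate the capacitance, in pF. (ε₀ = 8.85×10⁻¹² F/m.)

A = π(290/2 mm)² = 6.61×10⁻² m².
Stacked slabs ⇒ two capacitors in series, each with the full plate area.
C₁ = κ₁ε₀A/d₁ = 1.00 × 8.85×10⁻¹² × 6.61×10⁻² / 1.06×10⁻³ = 5.51×10⁻¹⁰ F.
C₂ = κ₂ε₀A/d₂ = 1.84 × 8.85×10⁻¹² × 6.61×10⁻² / 1.88×10⁻³ = 5.73×10⁻¹⁰ F.
C = (1/C₁ + 1/C₂)⁻¹ = 2.81×10⁻¹⁰ F.

281 pF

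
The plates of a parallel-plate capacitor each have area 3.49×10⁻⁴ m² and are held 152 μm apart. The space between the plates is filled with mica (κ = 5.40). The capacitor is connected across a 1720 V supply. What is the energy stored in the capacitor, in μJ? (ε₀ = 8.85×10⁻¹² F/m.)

C = κε₀A/d = 5.40 × 8.85×10⁻¹² × 3.49×10⁻⁴ / 1.52×10⁻⁴ = 1.10×10⁻¹⁰ F.
U = ½CV² = ½ × 1.10×10⁻¹⁰ × (1720)² = 1.62×10⁻⁴ J.

162 μJ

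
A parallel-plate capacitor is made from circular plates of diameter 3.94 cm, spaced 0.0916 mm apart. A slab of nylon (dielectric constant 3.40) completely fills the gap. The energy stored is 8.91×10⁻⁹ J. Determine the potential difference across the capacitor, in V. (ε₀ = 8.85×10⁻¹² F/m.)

V ≈ 6.67 V

A = π(3.94/2 cm)² = 1.22×10⁻³ m².
C = κε₀A/d = 3.40 × 8.85×10⁻¹² × 1.22×10⁻³ / 9.16×10⁻⁵ = 4.01×10⁻¹⁰ F.
V = √(2U/C) = √(2 × 8.91×10⁻⁹ / 4.01×10⁻¹⁰) = 6.67 V.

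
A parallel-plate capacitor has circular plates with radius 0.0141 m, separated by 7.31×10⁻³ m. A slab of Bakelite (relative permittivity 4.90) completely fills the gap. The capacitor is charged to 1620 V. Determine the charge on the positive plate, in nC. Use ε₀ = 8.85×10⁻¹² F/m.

6.00 nC

A = π(0.0141 m)² = 6.25×10⁻⁴ m².
C = κε₀A/d = 4.90 × 8.85×10⁻¹² × 6.25×10⁻⁴ / 7.31×10⁻³ = 3.71×10⁻¹² F.
Q = CV = 3.71×10⁻¹² × 1620 = 6.00×10⁻⁹ C.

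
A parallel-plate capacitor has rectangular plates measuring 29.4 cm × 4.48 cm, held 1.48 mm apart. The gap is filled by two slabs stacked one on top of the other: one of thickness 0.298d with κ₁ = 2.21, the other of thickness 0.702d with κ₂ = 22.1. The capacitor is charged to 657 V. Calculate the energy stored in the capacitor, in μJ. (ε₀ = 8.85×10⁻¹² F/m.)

A = 29.4 × 4.48 cm² = 1.32×10⁻² m².
Stacked slabs ⇒ two capacitors in series, each with the full plate area.
C₁ = κ₁ε₀A/d₁ = 2.21 × 8.85×10⁻¹² × 1.32×10⁻² / 4.41×10⁻⁴ = 5.84×10⁻¹⁰ F.
C₂ = κ₂ε₀A/d₂ = 22.1 × 8.85×10⁻¹² × 1.32×10⁻² / 1.04×10⁻³ = 2.48×10⁻⁹ F.
C = (1/C₁ + 1/C₂)⁻¹ = 4.73×10⁻¹⁰ F.
U = ½CV² = ½ × 4.73×10⁻¹⁰ × (657)² = 1.02×10⁻⁴ J.

102 μJ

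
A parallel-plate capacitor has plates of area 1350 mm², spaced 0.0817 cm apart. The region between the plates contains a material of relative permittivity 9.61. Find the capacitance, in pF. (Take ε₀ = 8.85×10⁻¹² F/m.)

A = 1350 mm² = 1.35×10⁻³ m².
C = κε₀A/d = 9.61 × 8.85×10⁻¹² × 1.35×10⁻³ / 8.17×10⁻⁴ = 1.41×10⁻¹⁰ F.

C ≈ 141 pF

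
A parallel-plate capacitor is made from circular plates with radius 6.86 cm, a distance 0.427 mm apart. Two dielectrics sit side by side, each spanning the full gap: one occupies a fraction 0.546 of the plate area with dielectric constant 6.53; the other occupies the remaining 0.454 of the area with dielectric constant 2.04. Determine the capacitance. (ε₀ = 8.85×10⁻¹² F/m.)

A = π(6.86 cm)² = 1.48×10⁻² m².
Side-by-side slabs ⇒ two capacitors in parallel, each spanning the full gap.
C₁ = κ₁ε₀A₁/d = 6.53 × 8.85×10⁻¹² × 8.07×10⁻³ / 4.27×10⁻⁴ = 1.09×10⁻⁹ F.
C₂ = κ₂ε₀A₂/d = 2.04 × 8.85×10⁻¹² × 6.71×10⁻³ / 4.27×10⁻⁴ = 2.84×10⁻¹⁰ F.
C = C₁ + C₂ = 1.38×10⁻⁹ F.

1.38 nF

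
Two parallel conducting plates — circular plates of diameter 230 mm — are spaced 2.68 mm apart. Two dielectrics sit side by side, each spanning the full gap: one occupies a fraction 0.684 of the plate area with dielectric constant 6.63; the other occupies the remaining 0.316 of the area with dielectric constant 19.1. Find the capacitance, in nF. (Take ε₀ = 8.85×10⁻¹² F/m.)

A = π(230/2 mm)² = 4.15×10⁻² m².
Side-by-side slabs ⇒ two capacitors in parallel, each spanning the full gap.
C₁ = κ₁ε₀A₁/d = 6.63 × 8.85×10⁻¹² × 2.84×10⁻² / 2.68×10⁻³ = 6.22×10⁻¹⁰ F.
C₂ = κ₂ε₀A₂/d = 19.1 × 8.85×10⁻¹² × 1.31×10⁻² / 2.68×10⁻³ = 8.28×10⁻¹⁰ F.
C = C₁ + C₂ = 1.45×10⁻⁹ F.

C ≈ 1.45 nF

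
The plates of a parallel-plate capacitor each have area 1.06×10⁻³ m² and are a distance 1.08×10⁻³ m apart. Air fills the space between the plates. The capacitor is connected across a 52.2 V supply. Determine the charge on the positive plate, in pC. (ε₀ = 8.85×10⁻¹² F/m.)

C = ε₀A/d = 8.85×10⁻¹² × 1.06×10⁻³ / 1.08×10⁻³ = 8.69×10⁻¹² F.
Q = CV = 8.69×10⁻¹² × 52.2 = 4.53×10⁻¹⁰ C.

Q ≈ 453 pC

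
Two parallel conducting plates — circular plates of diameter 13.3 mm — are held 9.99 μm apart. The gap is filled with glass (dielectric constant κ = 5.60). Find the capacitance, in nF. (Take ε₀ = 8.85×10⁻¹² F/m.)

C ≈ 0.689 nF

A = π(13.3/2 mm)² = 1.39×10⁻⁴ m².
C = κε₀A/d = 5.60 × 8.85×10⁻¹² × 1.39×10⁻⁴ / 9.99×10⁻⁶ = 6.89×10⁻¹⁰ F.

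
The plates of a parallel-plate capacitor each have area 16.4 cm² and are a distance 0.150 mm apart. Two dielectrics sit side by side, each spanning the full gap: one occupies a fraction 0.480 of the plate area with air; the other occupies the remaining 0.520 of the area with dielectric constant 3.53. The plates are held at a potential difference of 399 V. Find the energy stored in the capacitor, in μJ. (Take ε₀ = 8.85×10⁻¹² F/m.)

A = 16.4 cm² = 1.64×10⁻³ m².
Side-by-side slabs ⇒ two capacitors in parallel, each spanning the full gap.
C₁ = κ₁ε₀A₁/d = 1.00 × 8.85×10⁻¹² × 7.87×10⁻⁴ / 1.50×10⁻⁴ = 4.64×10⁻¹¹ F.
C₂ = κ₂ε₀A₂/d = 3.53 × 8.85×10⁻¹² × 8.53×10⁻⁴ / 1.50×10⁻⁴ = 1.78×10⁻¹⁰ F.
C = C₁ + C₂ = 2.24×10⁻¹⁰ F.
U = ½CV² = ½ × 2.24×10⁻¹⁰ × (399)² = 1.78×10⁻⁵ J.

17.8 μJ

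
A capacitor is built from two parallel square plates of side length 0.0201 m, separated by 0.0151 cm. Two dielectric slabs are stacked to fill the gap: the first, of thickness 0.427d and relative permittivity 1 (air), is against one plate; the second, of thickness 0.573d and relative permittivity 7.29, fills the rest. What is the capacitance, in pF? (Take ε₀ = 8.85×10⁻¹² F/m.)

A = (0.0201 m)² = 4.04×10⁻⁴ m².
Stacked slabs ⇒ two capacitors in series, each with the full plate area.
C₁ = κ₁ε₀A/d₁ = 1.00 × 8.85×10⁻¹² × 4.04×10⁻⁴ / 6.45×10⁻⁵ = 5.55×10⁻¹¹ F.
C₂ = κ₂ε₀A/d₂ = 7.29 × 8.85×10⁻¹² × 4.04×10⁻⁴ / 8.65×10⁻⁵ = 3.01×10⁻¹⁰ F.
C = (1/C₁ + 1/C₂)⁻¹ = 4.68×10⁻¹¹ F.

46.8 pF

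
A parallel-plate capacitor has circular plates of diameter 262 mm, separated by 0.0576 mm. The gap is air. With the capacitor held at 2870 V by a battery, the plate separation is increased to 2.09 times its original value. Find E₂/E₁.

E₂/E₁ ≈ 0.478

Battery connected ⇒ V is held fixed.
E = V/d, so E₂/E₁ = d₁/d₂ = 0.478.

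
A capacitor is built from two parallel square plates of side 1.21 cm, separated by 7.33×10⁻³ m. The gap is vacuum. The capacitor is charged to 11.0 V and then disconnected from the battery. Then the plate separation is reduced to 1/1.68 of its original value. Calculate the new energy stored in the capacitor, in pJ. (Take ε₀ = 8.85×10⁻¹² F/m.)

6.37 pJ

A = (1.21 cm)² = 1.46×10⁻⁴ m².
Initially C₁ = ε₀A/d = 8.85×10⁻¹² × 1.46×10⁻⁴ / 7.33×10⁻³ = 1.77×10⁻¹³ F.
U₁ = 1.07×10⁻¹¹ J.
Isolated ⇒ Q is held fixed. C₂ = 1.68 C₁ and U = Q²/(2C), so U₂/U₁ = C₁/C₂ = 0.595.
U₂ = 0.595 × 1.07×10⁻¹¹ = 6.37×10⁻¹² J.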